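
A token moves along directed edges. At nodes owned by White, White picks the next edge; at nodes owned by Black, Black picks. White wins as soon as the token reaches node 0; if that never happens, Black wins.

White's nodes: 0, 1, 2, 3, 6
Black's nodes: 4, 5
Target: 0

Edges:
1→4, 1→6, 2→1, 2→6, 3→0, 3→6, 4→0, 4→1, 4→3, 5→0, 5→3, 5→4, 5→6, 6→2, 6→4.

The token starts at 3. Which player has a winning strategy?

A0 = {0}
A1: add {3} — 3 (White) has 3→0.
A2 = A1; e.g. 1 (White) has no edge into A1. Fixed point.
3 ∈ A1, so White can force the target.

White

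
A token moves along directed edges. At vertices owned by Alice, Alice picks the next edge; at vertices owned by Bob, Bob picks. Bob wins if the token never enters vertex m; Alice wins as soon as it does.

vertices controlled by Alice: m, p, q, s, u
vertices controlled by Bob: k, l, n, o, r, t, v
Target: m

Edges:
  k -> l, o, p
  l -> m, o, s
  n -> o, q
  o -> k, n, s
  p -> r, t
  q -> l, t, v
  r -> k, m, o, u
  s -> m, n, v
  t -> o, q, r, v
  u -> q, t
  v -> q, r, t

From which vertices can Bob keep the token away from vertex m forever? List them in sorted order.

A0 = {m}
A1: add {s} — s (Alice) has s→m.
A2 = A1; e.g. k (Bob) can still go to l. Fixed point.
Alice's attractor = {m, s}; Bob avoids the target exactly from the complement.

k, l, n, o, p, q, r, t, u, v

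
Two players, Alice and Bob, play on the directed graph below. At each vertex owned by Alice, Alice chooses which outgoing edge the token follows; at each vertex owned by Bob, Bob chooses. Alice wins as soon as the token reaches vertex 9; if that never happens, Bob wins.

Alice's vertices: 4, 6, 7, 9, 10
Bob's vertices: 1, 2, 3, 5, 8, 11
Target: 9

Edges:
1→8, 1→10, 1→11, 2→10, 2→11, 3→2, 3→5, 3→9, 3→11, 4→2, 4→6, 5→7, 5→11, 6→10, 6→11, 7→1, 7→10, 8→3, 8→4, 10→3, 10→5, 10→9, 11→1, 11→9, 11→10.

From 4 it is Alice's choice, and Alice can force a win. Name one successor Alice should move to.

6

A0 = {9}
A1: add {10} — 10 (Alice) has 10→9.
A2: add {6, 7} — 6 (Alice) has 6→10; 7 (Alice) has 7→10.
A3: add {4} — 4 (Alice) has 4→6.
A4 = A3; e.g. 1 (Bob) can still go to 8. Fixed point.
From 4, successor 6 is in the attractor (rank 2); the other successor 2 is not.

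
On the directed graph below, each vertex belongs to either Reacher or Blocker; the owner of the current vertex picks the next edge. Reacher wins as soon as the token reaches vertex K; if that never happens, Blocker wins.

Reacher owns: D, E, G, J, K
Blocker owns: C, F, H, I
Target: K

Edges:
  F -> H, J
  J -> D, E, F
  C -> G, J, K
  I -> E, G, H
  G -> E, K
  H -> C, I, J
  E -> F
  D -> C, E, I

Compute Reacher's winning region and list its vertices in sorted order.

G, K

A0 = {K}
A1: add {G} — G (Reacher) has G→K.
A2 = A1; e.g. C (Blocker) can still go to J. Fixed point.
Reacher's winning region = {G, K}.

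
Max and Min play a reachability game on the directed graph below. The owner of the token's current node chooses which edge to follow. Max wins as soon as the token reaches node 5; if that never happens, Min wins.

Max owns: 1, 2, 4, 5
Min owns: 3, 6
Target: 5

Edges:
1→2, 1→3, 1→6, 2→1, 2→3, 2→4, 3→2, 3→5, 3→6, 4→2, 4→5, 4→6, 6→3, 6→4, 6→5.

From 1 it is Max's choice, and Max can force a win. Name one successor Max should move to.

2

A0 = {5}
A1: add {4} — 4 (Max) has 4→5.
A2: add {2} — 2 (Max) has 2→4.
A3: add {1} — 1 (Max) has 1→2.
A4 = A3; e.g. 3 (Min) can still go to 6. Fixed point.
From 1, successor 2 is in the attractor (rank 2); the other successors 3, 6 are not.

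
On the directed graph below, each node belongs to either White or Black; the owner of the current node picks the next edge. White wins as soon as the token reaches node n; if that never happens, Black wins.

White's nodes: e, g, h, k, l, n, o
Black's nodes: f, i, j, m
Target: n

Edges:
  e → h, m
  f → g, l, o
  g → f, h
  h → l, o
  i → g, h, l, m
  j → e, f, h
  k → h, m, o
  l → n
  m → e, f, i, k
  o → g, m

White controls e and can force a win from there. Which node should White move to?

A0 = {n}
A1: add {l} — l (White) has l→n.
A2: add {h} — h (White) has h→l.
A3: add {e, g, k} — e (White) has e→h; g (White) has g→h; k (White) has k→h.
A4: add {o} — o (White) has o→g.
A5: add {f} — f (Black): all of {g, l, o} already in.
A6: add {j} — j (Black): all of {e, f, h} already in.
A7 = A6; e.g. i (Black) can still go to m. Fixed point.
From e, successor h is in the attractor (rank 2); the other successor m is not.

h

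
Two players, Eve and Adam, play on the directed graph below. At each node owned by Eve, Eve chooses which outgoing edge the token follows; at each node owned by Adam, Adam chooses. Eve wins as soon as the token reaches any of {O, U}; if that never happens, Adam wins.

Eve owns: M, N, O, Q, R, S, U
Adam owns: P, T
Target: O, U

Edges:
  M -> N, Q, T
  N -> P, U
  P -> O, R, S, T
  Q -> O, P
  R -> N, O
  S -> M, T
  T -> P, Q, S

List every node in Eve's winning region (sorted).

A0 = {O, U}
A1: add {N, Q, R} — N (Eve) has N→U; Q (Eve) has Q→O; R (Eve) has R→O.
A2: add {M} — M (Eve) has M→N.
A3: add {S} — S (Eve) has S→M.
A4 = A3; e.g. P (Adam) can still go to T. Fixed point.
Eve's winning region = {M, N, O, Q, R, S, U}.

M, N, O, Q, R, S, U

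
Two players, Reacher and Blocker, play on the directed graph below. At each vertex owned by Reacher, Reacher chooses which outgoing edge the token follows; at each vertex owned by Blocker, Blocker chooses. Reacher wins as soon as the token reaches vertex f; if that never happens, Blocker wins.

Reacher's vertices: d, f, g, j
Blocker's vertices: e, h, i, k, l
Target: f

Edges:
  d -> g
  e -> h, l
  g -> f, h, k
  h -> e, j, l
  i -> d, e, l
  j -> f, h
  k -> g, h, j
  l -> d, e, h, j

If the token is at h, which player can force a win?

A0 = {f}
A1: add {g, j} — g (Reacher) has g→f; j (Reacher) has j→f.
A2: add {d} — d (Reacher) has d→g.
A3 = A2; e.g. e (Blocker) can still go to h. Fixed point.
h never enters the attractor, so Blocker can avoid the target forever.

Blocker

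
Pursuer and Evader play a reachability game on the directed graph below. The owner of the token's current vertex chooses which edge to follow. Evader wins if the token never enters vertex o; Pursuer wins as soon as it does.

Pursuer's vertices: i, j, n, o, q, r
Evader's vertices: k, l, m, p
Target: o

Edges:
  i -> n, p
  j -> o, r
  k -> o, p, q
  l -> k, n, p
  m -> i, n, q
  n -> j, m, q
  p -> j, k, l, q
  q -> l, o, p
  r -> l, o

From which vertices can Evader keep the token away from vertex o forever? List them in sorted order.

A0 = {o}
A1: add {j, q, r} — j (Pursuer) has j→o; q (Pursuer) has q→o; r (Pursuer) has r→o.
A2: add {n} — n (Pursuer) has n→j.
A3: add {i} — i (Pursuer) has i→n.
A4: add {m} — m (Evader): all of {i, n, q} already in.
A5 = A4; e.g. k (Evader) can still go to p. Fixed point.
Pursuer's attractor = {i, j, m, n, o, q, r}; Evader avoids the target exactly from the complement.

k, l, p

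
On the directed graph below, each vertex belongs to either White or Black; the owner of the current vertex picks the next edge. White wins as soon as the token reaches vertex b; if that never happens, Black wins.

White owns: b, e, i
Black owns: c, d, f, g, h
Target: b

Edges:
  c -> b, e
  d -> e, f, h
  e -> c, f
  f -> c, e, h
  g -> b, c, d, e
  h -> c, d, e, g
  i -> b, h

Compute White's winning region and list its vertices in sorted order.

b, i

A0 = {b}
A1: add {i} — i (White) has i→b.
A2 = A1; e.g. c (Black) can still go to e. Fixed point.
White's winning region = {b, i}.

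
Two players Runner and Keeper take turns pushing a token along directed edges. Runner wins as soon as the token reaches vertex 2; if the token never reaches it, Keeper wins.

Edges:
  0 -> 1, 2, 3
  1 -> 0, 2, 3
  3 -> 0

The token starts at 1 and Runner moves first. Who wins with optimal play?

Track states (vertex, player-to-move).
A0 = {(2,Runner), (2,Keeper)}
A1: add {(0,Runner), (1,Runner)}.
(1,Runner) ∈ A1 ⇒ Runner forces the target.

Runner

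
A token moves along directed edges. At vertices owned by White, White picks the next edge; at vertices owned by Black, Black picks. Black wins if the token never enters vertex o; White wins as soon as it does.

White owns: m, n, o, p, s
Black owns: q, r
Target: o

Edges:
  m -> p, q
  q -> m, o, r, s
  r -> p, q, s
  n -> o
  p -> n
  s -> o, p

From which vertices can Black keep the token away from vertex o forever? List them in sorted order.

q, r

A0 = {o}
A1: add {n, s} — n (White) has n→o; s (White) has s→o.
A2: add {p} — p (White) has p→n.
A3: add {m} — m (White) has m→p.
A4 = A3; e.g. q (Black) can still go to r. Fixed point.
White's attractor = {m, n, o, p, s}; Black avoids the target exactly from the complement.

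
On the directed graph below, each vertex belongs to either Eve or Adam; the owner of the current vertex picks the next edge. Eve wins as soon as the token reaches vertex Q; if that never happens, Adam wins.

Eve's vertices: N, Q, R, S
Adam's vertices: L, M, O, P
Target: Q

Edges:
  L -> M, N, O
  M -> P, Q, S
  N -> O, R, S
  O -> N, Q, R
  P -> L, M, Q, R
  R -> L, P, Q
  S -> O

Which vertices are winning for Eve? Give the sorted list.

N, O, Q, R, S

A0 = {Q}
A1: add {R} — R (Eve) has R→Q.
A2: add {N} — N (Eve) has N→R.
A3: add {O} — O (Adam): all of {N, Q, R} already in.
A4: add {S} — S (Eve) has S→O.
A5 = A4; e.g. L (Adam) can still go to M. Fixed point.
Eve's winning region = {N, O, Q, R, S}.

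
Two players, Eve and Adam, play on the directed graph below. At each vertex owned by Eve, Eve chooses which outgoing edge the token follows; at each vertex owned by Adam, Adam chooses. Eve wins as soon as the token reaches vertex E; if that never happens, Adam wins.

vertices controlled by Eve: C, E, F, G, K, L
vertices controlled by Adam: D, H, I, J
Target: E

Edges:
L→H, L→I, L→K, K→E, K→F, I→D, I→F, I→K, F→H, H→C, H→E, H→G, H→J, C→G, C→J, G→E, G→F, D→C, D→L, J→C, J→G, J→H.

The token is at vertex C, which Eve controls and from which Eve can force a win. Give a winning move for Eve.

A0 = {E}
A1: add {G, K} — G (Eve) has G→E; K (Eve) has K→E.
A2: add {C, L} — C (Eve) has C→G; L (Eve) has L→K.
A3: add {D} — D (Adam): all of {C, L} already in.
A4 = A3; e.g. F (Eve) has no edge into A3. Fixed point.
From C, successor G is in the attractor (rank 1); the other successor J is not.

G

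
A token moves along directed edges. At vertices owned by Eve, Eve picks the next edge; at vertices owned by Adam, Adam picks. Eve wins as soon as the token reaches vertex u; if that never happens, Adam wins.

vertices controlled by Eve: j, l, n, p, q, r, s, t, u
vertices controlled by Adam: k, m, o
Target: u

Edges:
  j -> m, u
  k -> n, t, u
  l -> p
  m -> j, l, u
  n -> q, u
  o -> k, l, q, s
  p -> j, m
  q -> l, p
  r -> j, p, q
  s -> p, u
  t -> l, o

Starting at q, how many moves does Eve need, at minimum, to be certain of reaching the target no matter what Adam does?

A0 = {u}
A1: add {j, n, s} — j (Eve) has j→u; n (Eve) has n→u; s (Eve) has s→u.
A2: add {p, r} — p (Eve) has p→j; r (Eve) has r→j.
A3: add {l, q} — l (Eve) has l→p; q (Eve) has q→p.
q enters the attractor at level 3, so Eve can force the target in 3 moves from there.

3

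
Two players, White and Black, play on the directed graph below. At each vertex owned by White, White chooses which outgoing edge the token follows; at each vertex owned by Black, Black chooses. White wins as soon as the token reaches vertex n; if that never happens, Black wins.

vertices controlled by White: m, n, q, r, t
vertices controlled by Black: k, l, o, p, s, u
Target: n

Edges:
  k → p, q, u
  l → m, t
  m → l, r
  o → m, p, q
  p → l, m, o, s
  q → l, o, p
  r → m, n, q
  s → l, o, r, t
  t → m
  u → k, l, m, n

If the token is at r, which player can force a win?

White

A0 = {n}
A1: add {r} — r (White) has r→n.
r ∈ A1, so White can force the target.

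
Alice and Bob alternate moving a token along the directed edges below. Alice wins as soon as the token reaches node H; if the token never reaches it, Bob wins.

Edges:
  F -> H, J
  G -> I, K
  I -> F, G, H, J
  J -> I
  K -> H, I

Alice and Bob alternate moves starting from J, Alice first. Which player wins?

Track states (vertex, player-to-move).
A0 = {(H,Alice), (H,Bob)}
A1: add {(F,Alice), (I,Alice), (K,Alice)}.
A2: add {(G,Bob), (J,Bob), (K,Bob)}.
A3: add {(G,Alice)}.
A4 = A3; e.g. (F,Bob) stays out. (J,Alice) never enters ⇒ Bob avoids the target.

Bob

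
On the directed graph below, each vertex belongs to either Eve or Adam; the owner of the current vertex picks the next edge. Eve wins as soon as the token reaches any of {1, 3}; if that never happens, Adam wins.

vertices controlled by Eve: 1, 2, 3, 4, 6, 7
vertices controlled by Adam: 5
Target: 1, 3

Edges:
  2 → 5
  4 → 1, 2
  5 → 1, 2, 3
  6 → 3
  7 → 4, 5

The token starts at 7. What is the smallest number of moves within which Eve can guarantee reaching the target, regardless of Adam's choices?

2

A0 = {1, 3}
A1: add {4, 6} — 4 (Eve) has 4→1; 6 (Eve) has 6→3.
A2: add {7} — 7 (Eve) has 7→4.
A3 = A2; e.g. 2 (Eve) has no edge into A2. Fixed point.
7 enters the attractor at level 2, so Eve can force the target in 2 moves from there.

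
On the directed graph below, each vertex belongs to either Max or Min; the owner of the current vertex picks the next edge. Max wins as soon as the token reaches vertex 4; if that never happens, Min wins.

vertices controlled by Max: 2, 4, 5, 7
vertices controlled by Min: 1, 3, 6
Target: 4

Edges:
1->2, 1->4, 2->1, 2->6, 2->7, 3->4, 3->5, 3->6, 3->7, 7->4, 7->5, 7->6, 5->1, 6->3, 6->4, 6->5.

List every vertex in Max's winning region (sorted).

1, 2, 4, 5, 7

A0 = {4}
A1: add {7} — 7 (Max) has 7→4.
A2: add {2} — 2 (Max) has 2→7.
A3: add {1} — 1 (Min): all of {2, 4} already in.
A4: add {5} — 5 (Max) has 5→1.
A5 = A4; e.g. 3 (Min) can still go to 6. Fixed point.
Max's winning region = {1, 2, 4, 5, 7}.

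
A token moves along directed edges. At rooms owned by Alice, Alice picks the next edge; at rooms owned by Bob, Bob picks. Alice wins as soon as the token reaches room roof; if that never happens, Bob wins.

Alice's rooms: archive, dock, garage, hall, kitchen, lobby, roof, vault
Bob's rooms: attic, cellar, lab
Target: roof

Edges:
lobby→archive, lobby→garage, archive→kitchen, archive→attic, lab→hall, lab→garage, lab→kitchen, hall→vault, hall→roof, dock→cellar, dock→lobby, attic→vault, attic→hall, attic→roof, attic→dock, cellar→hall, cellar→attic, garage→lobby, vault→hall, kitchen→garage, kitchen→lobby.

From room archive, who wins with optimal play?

Bob

A0 = {roof}
A1: add {hall} — hall (Alice) has hall→roof.
A2: add {vault} — vault (Alice) has vault→hall.
A3 = A2; e.g. archive (Alice) has no edge into A2. Fixed point.
archive never enters the attractor, so Bob can avoid the target forever.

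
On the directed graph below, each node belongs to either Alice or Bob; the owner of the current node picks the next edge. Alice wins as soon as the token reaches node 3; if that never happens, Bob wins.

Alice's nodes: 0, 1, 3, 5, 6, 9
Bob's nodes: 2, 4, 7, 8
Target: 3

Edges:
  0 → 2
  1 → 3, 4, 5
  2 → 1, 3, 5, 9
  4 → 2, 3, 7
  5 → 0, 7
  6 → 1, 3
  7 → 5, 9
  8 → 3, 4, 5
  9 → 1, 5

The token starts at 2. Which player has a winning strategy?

A0 = {3}
A1: add {1, 6} — 1 (Alice) has 1→3; 6 (Alice) has 6→3.
A2: add {9} — 9 (Alice) has 9→1.
A3 = A2; e.g. 0 (Alice) has no edge into A2. Fixed point.
2 never enters the attractor, so Bob can avoid the target forever.

Bob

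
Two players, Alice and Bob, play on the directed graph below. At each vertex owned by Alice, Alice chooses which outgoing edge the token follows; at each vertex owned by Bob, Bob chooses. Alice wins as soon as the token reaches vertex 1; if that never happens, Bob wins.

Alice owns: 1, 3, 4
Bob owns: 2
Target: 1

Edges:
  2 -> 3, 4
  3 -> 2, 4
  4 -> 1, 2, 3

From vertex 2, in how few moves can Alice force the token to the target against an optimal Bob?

3

A0 = {1}
A1: add {4} — 4 (Alice) has 4→1.
A2: add {3} — 3 (Alice) has 3→4.
A3: add {2} — 2 (Bob): all of {3, 4} already in.
A3 = all vertices. Fixed point.
2 enters the attractor at level 3, so Alice can force the target in 3 moves from there.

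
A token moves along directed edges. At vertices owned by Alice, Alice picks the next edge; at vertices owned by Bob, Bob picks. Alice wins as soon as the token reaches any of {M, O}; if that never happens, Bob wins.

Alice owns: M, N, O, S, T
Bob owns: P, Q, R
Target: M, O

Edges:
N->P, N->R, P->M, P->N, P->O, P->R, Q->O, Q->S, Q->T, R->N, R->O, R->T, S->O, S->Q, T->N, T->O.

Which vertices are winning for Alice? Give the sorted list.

M, O, Q, S, T

A0 = {M, O}
A1: add {S, T} — S (Alice) has S→O; T (Alice) has T→O.
A2: add {Q} — Q (Bob): all of {O, S, T} already in.
A3 = A2; e.g. N (Alice) has no edge into A2. Fixed point.
Alice's winning region = {M, O, Q, S, T}.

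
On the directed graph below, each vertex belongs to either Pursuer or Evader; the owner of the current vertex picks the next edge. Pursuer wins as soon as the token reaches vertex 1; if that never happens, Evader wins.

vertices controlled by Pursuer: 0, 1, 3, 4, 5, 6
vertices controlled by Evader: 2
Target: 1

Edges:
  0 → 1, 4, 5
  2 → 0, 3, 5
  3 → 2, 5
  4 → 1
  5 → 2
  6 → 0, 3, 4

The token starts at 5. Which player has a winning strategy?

A0 = {1}
A1: add {0, 4} — 0 (Pursuer) has 0→1; 4 (Pursuer) has 4→1.
A2: add {6} — 6 (Pursuer) has 6→0.
A3 = A2; e.g. 2 (Evader) can still go to 3. Fixed point.
5 never enters the attractor, so Evader can avoid the target forever.

Evader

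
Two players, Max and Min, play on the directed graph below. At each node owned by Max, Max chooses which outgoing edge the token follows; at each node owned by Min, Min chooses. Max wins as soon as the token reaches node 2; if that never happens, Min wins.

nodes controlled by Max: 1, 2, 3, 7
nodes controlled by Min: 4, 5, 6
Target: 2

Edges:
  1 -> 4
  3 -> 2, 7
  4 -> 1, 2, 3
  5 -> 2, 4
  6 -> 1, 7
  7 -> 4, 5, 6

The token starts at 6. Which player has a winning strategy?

Min

A0 = {2}
A1: add {3} — 3 (Max) has 3→2.
A2 = A1; e.g. 1 (Max) has no edge into A1. Fixed point.
6 never enters the attractor, so Min can avoid the target forever.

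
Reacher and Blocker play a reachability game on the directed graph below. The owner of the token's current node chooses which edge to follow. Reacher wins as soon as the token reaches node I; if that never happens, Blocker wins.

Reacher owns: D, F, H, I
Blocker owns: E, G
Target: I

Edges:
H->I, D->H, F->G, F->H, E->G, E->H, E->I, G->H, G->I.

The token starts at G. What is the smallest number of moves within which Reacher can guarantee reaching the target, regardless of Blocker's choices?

A0 = {I}
A1: add {H} — H (Reacher) has H→I.
A2: add {D, F, G} — D (Reacher) has D→H; F (Reacher) has F→H; G (Blocker): all of {H, I} already in.
G enters the attractor at level 2, so Reacher can force the target in 2 moves from there.

2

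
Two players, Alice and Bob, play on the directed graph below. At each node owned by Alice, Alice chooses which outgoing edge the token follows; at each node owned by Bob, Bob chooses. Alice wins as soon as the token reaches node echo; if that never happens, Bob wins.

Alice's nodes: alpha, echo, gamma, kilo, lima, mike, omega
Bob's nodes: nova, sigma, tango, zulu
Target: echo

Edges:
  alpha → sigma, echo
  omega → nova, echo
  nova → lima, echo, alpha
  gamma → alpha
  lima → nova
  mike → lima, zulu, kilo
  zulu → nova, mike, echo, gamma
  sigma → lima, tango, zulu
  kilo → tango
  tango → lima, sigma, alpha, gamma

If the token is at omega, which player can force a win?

Alice

A0 = {echo}
A1: add {alpha, omega} — omega (Alice) has omega→echo; alpha (Alice) has alpha→echo.
omega ∈ A1, so Alice can force the target.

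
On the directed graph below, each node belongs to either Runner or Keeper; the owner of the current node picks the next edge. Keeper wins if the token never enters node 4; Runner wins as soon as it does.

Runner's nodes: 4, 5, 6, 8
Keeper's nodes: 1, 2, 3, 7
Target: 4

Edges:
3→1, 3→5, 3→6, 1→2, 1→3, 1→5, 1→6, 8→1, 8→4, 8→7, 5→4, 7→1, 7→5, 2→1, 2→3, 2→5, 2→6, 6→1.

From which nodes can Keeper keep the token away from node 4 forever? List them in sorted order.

1, 2, 3, 6, 7

A0 = {4}
A1: add {5, 8} — 5 (Runner) has 5→4; 8 (Runner) has 8→4.
A2 = A1; e.g. 1 (Keeper) can still go to 2. Fixed point.
Runner's attractor = {4, 5, 8}; Keeper avoids the target exactly from the complement.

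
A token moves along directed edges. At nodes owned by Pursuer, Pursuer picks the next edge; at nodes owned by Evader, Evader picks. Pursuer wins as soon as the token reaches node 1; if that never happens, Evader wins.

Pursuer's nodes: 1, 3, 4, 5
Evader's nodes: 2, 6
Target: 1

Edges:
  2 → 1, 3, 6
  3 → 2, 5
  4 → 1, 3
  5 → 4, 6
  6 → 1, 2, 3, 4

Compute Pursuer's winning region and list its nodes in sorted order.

1, 3, 4, 5

A0 = {1}
A1: add {4} — 4 (Pursuer) has 4→1.
A2: add {5} — 5 (Pursuer) has 5→4.
A3: add {3} — 3 (Pursuer) has 3→5.
A4 = A3; e.g. 2 (Evader) can still go to 6. Fixed point.
Pursuer's winning region = {1, 3, 4, 5}.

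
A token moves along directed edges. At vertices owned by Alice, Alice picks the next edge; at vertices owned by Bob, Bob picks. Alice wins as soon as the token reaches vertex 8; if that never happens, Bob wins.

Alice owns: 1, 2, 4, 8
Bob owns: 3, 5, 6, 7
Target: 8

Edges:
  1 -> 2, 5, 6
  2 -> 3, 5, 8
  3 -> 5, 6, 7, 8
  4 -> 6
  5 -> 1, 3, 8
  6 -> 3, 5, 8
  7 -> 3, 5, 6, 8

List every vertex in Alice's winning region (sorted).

1, 2, 8

A0 = {8}
A1: add {2} — 2 (Alice) has 2→8.
A2: add {1} — 1 (Alice) has 1→2.
A3 = A2; e.g. 3 (Bob) can still go to 5. Fixed point.
Alice's winning region = {1, 2, 8}.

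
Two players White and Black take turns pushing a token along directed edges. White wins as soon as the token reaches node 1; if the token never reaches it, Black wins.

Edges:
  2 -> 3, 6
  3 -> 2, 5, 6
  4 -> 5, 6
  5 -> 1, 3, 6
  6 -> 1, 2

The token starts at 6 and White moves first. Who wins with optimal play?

Track states (vertex, player-to-move).
A0 = {(1,White), (1,Black)}
A1: add {(5,White), (6,White)}.
(6,White) ∈ A1 ⇒ White forces the target.

White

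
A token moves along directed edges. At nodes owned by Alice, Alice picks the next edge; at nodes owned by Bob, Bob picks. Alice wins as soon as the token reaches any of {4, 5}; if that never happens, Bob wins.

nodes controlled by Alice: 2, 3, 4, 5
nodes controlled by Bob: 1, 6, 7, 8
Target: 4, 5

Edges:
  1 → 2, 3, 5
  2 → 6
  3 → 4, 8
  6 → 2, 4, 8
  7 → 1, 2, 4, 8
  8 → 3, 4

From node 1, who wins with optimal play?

Bob

A0 = {4, 5}
A1: add {3} — 3 (Alice) has 3→4.
A2: add {8} — 8 (Bob): all of {3, 4} already in.
A3 = A2; e.g. 1 (Bob) can still go to 2. Fixed point.
1 never enters the attractor, so Bob can avoid the target forever.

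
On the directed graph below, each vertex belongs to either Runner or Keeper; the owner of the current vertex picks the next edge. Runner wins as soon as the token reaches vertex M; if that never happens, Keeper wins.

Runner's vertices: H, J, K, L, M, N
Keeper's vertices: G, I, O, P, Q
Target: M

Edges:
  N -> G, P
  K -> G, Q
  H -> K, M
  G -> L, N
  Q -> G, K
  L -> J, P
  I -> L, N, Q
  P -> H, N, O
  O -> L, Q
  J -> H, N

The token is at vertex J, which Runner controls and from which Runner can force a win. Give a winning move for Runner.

A0 = {M}
A1: add {H} — H (Runner) has H→M.
A2: add {J} — J (Runner) has J→H.
A3: add {L} — L (Runner) has L→J.
A4 = A3; e.g. G (Keeper) can still go to N. Fixed point.
From J, successor H is in the attractor (rank 1); the other successor N is not.

H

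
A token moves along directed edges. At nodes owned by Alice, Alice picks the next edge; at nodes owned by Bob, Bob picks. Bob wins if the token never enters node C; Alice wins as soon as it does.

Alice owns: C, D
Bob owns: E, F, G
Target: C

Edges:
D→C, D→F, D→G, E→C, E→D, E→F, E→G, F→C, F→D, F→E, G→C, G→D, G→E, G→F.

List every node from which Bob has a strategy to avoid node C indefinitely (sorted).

E, F, G

A0 = {C}
A1: add {D} — D (Alice) has D→C.
A2 = A1; e.g. E (Bob) can still go to F. Fixed point.
Alice's attractor = {C, D}; Bob avoids the target exactly from the complement.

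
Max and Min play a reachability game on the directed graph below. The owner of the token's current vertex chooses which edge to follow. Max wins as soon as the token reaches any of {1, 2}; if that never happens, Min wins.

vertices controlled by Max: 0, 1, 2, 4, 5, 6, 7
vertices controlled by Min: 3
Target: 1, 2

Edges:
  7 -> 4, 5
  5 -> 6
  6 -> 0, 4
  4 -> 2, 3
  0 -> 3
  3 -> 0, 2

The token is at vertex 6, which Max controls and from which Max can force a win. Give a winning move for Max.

A0 = {1, 2}
A1: add {4} — 4 (Max) has 4→2.
A2: add {6, 7} — 6 (Max) has 6→4; 7 (Max) has 7→4.
A3: add {5} — 5 (Max) has 5→6.
A4 = A3; e.g. 0 (Max) has no edge into A3. Fixed point.
From 6, successor 4 is in the attractor (rank 1); the other successor 0 is not.

4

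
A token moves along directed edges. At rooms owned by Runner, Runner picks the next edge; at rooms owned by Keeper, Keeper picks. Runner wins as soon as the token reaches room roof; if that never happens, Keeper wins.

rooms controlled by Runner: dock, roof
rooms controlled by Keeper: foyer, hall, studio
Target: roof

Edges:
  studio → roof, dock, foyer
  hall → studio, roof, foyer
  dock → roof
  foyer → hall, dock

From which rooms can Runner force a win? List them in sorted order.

A0 = {roof}
A1: add {dock} — dock (Runner) has dock→roof.
A2 = A1; e.g. studio (Keeper) can still go to foyer. Fixed point.
Runner's winning region = {dock, roof}.

dock, roof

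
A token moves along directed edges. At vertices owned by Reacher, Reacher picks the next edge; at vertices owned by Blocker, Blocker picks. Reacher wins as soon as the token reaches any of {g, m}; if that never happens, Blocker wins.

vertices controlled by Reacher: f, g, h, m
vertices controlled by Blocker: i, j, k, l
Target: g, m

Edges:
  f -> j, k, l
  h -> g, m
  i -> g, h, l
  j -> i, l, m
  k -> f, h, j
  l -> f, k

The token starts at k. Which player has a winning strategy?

A0 = {g, m}
A1: add {h} — h (Reacher) has h→g.
A2 = A1; e.g. f (Reacher) has no edge into A1. Fixed point.
k never enters the attractor, so Blocker can avoid the target forever.

Blocker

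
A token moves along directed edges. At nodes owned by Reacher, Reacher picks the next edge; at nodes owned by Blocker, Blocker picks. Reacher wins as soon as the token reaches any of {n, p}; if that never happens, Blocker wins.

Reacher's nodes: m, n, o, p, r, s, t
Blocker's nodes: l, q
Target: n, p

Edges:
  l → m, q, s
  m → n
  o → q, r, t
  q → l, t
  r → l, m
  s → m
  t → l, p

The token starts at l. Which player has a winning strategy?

A0 = {n, p}
A1: add {m, t} — m (Reacher) has m→n; t (Reacher) has t→p.
A2: add {o, r, s} — o (Reacher) has o→t; r (Reacher) has r→m; s (Reacher) has s→m.
A3 = A2; e.g. l (Blocker) can still go to q. Fixed point.
l never enters the attractor, so Blocker can avoid the target forever.

Blocker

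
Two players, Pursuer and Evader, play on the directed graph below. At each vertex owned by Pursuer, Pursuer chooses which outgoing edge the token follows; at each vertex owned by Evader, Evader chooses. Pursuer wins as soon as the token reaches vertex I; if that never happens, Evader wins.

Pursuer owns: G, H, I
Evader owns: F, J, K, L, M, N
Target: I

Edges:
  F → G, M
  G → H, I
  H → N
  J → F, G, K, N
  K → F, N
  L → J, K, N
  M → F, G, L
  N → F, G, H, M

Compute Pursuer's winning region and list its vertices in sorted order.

G, I

A0 = {I}
A1: add {G} — G (Pursuer) has G→I.
A2 = A1; e.g. F (Evader) can still go to M. Fixed point.
Pursuer's winning region = {G, I}.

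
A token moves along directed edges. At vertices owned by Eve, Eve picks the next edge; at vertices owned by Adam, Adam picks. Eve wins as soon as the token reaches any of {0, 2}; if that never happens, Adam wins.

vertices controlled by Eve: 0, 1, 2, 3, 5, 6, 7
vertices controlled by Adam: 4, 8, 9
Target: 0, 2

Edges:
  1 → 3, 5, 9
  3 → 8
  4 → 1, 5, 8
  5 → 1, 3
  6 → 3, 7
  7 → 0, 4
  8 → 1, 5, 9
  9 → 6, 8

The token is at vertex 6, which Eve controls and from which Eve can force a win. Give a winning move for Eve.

A0 = {0, 2}
A1: add {7} — 7 (Eve) has 7→0.
A2: add {6} — 6 (Eve) has 6→7.
A3 = A2; e.g. 1 (Eve) has no edge into A2. Fixed point.
From 6, successor 7 is in the attractor (rank 1); the other successor 3 is not.

7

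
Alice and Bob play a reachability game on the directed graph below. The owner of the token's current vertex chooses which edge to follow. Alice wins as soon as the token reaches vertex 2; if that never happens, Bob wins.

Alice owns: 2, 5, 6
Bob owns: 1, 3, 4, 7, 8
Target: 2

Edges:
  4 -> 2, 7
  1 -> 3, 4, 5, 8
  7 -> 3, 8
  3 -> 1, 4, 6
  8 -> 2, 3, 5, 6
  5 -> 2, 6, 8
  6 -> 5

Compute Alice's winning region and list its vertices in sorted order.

A0 = {2}
A1: add {5} — 5 (Alice) has 5→2.
A2: add {6} — 6 (Alice) has 6→5.
A3 = A2; e.g. 1 (Bob) can still go to 3. Fixed point.
Alice's winning region = {2, 5, 6}.

2, 5, 6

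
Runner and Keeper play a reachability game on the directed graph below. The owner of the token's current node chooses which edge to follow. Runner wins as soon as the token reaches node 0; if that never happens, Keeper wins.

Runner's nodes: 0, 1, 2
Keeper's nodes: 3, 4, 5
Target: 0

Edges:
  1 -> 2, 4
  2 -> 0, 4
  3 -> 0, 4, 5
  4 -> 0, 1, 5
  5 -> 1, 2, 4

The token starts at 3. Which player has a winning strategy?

Keeper

A0 = {0}
A1: add {2} — 2 (Runner) has 2→0.
A2: add {1} — 1 (Runner) has 1→2.
A3 = A2; e.g. 3 (Keeper) can still go to 4. Fixed point.
3 never enters the attractor, so Keeper can avoid the target forever.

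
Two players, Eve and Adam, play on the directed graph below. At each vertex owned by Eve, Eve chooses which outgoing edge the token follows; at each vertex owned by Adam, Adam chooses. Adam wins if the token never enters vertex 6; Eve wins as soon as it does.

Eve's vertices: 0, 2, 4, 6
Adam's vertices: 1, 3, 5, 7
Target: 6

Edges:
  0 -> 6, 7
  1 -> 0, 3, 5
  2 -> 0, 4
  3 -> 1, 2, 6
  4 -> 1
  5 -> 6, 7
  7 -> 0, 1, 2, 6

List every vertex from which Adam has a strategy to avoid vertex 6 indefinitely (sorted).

1, 3, 4, 5, 7

A0 = {6}
A1: add {0} — 0 (Eve) has 0→6.
A2: add {2} — 2 (Eve) has 2→0.
A3 = A2; e.g. 1 (Adam) can still go to 3. Fixed point.
Eve's attractor = {0, 2, 6}; Adam avoids the target exactly from the complement.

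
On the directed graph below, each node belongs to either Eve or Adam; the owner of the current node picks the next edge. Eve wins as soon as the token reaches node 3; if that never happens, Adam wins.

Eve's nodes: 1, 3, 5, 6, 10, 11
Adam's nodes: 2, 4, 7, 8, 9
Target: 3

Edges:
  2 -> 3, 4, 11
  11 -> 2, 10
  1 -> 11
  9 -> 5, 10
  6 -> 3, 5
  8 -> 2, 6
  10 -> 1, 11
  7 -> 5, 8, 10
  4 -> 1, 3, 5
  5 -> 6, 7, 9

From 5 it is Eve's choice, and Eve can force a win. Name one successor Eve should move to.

6

A0 = {3}
A1: add {6} — 6 (Eve) has 6→3.
A2: add {5} — 5 (Eve) has 5→6.
A3 = A2; e.g. 1 (Eve) has no edge into A2. Fixed point.
From 5, successor 6 is in the attractor (rank 1); the other successors 7, 9 are not.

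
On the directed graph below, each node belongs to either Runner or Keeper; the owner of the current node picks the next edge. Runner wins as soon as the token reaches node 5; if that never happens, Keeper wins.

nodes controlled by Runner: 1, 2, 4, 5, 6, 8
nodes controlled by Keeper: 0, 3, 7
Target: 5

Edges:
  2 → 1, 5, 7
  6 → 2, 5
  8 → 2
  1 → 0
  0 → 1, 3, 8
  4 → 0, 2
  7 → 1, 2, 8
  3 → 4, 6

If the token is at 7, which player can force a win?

Keeper

A0 = {5}
A1: add {2, 6} — 2 (Runner) has 2→5; 6 (Runner) has 6→5.
A2: add {4, 8} — 4 (Runner) has 4→2; 8 (Runner) has 8→2.
A3: add {3} — 3 (Keeper): all of {4, 6} already in.
A4 = A3; e.g. 0 (Keeper) can still go to 1. Fixed point.
7 never enters the attractor, so Keeper can avoid the target forever.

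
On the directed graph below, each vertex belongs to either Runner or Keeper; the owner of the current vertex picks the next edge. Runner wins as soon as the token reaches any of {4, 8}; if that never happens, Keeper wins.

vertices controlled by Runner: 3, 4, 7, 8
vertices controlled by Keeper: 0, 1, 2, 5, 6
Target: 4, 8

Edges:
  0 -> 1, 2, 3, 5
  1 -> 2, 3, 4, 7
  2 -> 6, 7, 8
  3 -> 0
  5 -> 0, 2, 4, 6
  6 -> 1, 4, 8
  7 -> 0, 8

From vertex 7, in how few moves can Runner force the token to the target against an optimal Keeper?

A0 = {4, 8}
A1: add {7} — 7 (Runner) has 7→8.
A2 = A1; e.g. 0 (Keeper) can still go to 1. Fixed point.
7 enters the attractor at level 1, so Runner can force the target in 1 move from there.

1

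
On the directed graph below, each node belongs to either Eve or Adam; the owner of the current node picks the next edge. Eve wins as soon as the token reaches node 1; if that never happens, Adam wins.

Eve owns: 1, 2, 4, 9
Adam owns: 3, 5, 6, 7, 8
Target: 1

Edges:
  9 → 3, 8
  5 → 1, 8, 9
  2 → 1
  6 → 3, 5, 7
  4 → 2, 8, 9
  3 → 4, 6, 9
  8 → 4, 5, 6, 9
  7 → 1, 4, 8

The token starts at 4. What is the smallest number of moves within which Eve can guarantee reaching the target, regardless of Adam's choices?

2

A0 = {1}
A1: add {2} — 2 (Eve) has 2→1.
A2: add {4} — 4 (Eve) has 4→2.
A3 = A2; e.g. 3 (Adam) can still go to 6. Fixed point.
4 enters the attractor at level 2, so Eve can force the target in 2 moves from there.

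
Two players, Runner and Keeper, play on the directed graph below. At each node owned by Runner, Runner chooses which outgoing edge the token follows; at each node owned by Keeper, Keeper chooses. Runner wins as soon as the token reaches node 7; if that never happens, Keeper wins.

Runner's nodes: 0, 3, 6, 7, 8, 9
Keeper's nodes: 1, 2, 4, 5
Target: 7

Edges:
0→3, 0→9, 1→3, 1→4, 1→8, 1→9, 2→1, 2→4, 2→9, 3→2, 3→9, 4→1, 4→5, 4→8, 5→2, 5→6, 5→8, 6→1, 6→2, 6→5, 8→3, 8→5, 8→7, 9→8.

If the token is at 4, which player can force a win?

A0 = {7}
A1: add {8} — 8 (Runner) has 8→7.
A2: add {9} — 9 (Runner) has 9→8.
A3: add {0, 3} — 0 (Runner) has 0→9; 3 (Runner) has 3→9.
A4 = A3; e.g. 1 (Keeper) can still go to 4. Fixed point.
4 never enters the attractor, so Keeper can avoid the target forever.

Keeper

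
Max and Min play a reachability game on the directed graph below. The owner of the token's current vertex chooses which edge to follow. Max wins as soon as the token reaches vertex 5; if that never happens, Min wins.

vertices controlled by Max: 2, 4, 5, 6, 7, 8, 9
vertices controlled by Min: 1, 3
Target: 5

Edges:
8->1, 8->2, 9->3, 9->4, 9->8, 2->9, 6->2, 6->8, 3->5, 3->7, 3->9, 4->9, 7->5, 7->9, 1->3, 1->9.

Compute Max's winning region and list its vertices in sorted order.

A0 = {5}
A1: add {7} — 7 (Max) has 7→5.
A2 = A1; e.g. 1 (Min) can still go to 3. Fixed point.
Max's winning region = {5, 7}.

5, 7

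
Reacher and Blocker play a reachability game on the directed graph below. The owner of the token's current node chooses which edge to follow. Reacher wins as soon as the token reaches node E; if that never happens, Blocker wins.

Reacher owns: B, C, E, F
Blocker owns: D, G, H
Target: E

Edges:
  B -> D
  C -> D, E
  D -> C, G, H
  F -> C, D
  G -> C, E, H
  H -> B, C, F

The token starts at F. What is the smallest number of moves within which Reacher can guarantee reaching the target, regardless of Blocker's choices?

A0 = {E}
A1: add {C} — C (Reacher) has C→E.
A2: add {F} — F (Reacher) has F→C.
A3 = A2; e.g. B (Reacher) has no edge into A2. Fixed point.
F enters the attractor at level 2, so Reacher can force the target in 2 moves from there.

2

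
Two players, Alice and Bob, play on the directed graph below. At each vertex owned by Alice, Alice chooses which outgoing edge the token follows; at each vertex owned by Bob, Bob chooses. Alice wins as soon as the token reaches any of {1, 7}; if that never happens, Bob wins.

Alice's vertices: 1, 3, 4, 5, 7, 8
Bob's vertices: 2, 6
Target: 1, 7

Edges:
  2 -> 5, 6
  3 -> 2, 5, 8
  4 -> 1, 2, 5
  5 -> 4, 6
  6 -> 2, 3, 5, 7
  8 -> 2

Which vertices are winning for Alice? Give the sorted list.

1, 3, 4, 5, 7

A0 = {1, 7}
A1: add {4} — 4 (Alice) has 4→1.
A2: add {5} — 5 (Alice) has 5→4.
A3: add {3} — 3 (Alice) has 3→5.
A4 = A3; e.g. 2 (Bob) can still go to 6. Fixed point.
Alice's winning region = {1, 3, 4, 5, 7}.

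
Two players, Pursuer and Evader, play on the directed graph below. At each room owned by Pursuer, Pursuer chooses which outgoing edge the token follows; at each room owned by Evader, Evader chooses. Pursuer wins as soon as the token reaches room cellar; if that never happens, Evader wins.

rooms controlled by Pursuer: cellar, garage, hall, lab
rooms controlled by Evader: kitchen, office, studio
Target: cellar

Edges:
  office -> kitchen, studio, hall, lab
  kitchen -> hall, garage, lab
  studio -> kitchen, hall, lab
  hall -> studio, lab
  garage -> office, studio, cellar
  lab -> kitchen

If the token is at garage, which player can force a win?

A0 = {cellar}
A1: add {garage} — garage (Pursuer) has garage→cellar.
A2 = A1; e.g. office (Evader) can still go to kitchen. Fixed point.
garage ∈ A1, so Pursuer can force the target.

Pursuer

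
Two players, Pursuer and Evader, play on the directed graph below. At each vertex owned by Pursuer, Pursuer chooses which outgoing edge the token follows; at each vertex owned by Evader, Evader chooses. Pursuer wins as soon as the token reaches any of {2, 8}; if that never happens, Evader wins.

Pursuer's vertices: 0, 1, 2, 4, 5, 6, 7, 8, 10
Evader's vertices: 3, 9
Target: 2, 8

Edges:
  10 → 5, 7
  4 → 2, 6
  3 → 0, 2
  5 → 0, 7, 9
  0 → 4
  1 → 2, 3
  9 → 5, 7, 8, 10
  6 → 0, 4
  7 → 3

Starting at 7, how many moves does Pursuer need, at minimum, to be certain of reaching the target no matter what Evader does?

A0 = {2, 8}
A1: add {1, 4} — 1 (Pursuer) has 1→2; 4 (Pursuer) has 4→2.
A2: add {0, 6} — 0 (Pursuer) has 0→4; 6 (Pursuer) has 6→4.
A3: add {3, 5} — 3 (Evader): all of {0, 2} already in; 5 (Pursuer) has 5→0.
A4: add {7, 10} — 7 (Pursuer) has 7→3; 10 (Pursuer) has 10→5.
7 enters the attractor at level 4, so Pursuer can force the target in 4 moves from there.

4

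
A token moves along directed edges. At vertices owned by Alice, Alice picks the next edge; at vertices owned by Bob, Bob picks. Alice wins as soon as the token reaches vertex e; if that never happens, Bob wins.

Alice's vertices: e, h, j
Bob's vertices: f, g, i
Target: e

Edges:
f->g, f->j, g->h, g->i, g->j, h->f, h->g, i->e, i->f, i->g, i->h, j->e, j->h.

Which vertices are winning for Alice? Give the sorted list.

A0 = {e}
A1: add {j} — j (Alice) has j→e.
A2 = A1; e.g. f (Bob) can still go to g. Fixed point.
Alice's winning region = {e, j}.

e, j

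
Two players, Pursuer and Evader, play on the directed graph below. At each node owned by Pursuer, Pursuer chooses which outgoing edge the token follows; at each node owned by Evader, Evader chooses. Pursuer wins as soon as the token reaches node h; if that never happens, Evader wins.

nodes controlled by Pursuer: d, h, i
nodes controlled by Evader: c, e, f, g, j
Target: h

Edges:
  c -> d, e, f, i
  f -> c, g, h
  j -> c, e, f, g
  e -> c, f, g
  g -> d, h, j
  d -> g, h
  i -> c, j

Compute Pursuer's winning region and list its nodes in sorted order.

d, h

A0 = {h}
A1: add {d} — d (Pursuer) has d→h.
A2 = A1; e.g. c (Evader) can still go to e. Fixed point.
Pursuer's winning region = {d, h}.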